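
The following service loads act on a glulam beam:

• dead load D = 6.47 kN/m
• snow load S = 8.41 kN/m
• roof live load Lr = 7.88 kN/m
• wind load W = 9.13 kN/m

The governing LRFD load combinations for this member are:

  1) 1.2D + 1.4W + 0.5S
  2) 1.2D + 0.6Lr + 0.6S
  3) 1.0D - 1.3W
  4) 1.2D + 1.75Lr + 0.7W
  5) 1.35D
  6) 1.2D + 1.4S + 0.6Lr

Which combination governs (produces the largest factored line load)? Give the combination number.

1) 1.2(6.47) + 1.4(9.13) + 0.5(8.41) = 7.76 + 12.78 + 4.21 = 24.75
2) 1.2(6.47) + 0.6(7.88) + 0.6(8.41) = 7.76 + 4.73 + 5.05 = 17.54
3) 1.0(6.47) - 1.3(9.13) = 6.47 - 11.87 = -5.40
4) 1.2(6.47) + 1.75(7.88) + 0.7(9.13) = 27.95
5) 1.35(6.47) = 8.73
6) 1.2(6.47) + 1.4(8.41) + 0.6(7.88) = 24.27
The largest value is 27.95 kN/m from combination 4.

Combination 4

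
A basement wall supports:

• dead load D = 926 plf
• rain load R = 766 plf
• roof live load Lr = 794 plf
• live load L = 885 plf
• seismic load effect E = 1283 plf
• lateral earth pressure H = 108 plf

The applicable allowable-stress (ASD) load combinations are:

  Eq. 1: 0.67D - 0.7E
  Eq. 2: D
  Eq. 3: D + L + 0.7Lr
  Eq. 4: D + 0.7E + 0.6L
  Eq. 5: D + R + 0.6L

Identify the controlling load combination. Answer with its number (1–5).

Eq. 1: 0.67(926) - 0.7(1283) = 620.4 - 898.1 = -277.7
Eq. 2: 1.0(926) = 926.0
Eq. 3: 1.0(926) + 1.0(885) + 0.7(794) = 926.0 + 885.0 + 555.8 = 2366.8
Eq. 4: 1.0(926) + 0.7(1283) + 0.6(885) = 926.0 + 898.1 + 531.0 = 2355.1
Eq. 5: 1.0(926) + 1.0(766) + 0.6(885) = 926.0 + 766.0 + 531.0 = 2223.0
The largest value is 2366.8 plf from combination 3.

Combination 3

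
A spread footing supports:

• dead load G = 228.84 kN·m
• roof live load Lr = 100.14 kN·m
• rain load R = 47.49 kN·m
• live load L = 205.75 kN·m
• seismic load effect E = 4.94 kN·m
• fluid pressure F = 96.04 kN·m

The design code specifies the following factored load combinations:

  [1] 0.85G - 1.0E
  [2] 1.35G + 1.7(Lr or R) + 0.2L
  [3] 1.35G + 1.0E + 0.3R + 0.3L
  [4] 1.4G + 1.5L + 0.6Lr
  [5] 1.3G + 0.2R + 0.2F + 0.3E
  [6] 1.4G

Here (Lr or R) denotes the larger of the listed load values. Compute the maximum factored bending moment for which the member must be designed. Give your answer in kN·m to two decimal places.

689.09 kN·m

(Lr or R) → Lr = 100.14 kN·m.
[1] 0.85(228.84) - 1.0(4.94) = 194.51 - 4.94 = 189.57
[2] 1.35(228.84) + 1.7(100.14) + 0.2(205.75) = 308.93 + 170.24 + 41.15 = 520.32
[3] 1.35(228.84) + 1.0(4.94) + 0.3(47.49) + 0.3(205.75) = 308.93 + 4.94 + 14.25 + 61.73 = 389.85
[4] 1.4(228.84) + 1.5(205.75) + 0.6(100.14) = 320.38 + 308.63 + 60.08 = 689.09
[5] 1.3(228.84) + 0.2(47.49) + 0.2(96.04) + 0.3(4.94) = 297.49 + 9.50 + 19.21 + 1.48 = 327.68
[6] 1.4(228.84) = 320.38
Combination 4 governs: M_u = 689.09 kN·m.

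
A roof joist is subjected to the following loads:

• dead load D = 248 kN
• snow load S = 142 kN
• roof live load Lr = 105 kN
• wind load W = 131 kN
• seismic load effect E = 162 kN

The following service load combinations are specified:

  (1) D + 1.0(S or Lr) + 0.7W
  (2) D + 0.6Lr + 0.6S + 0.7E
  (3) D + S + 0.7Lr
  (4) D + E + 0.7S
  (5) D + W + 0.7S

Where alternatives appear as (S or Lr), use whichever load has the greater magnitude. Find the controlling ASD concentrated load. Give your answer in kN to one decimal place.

(S or Lr) → S = 142 kN.
(1) 1.0(248) + 1.0(142) + 0.7(131) = 248.0 + 142.0 + 91.7 = 481.7
(2) 1.0(248) + 0.6(105) + 0.6(142) + 0.7(162) = 248.0 + 63.0 + 85.2 + 113.4 = 509.6
(3) 1.0(248) + 1.0(142) + 0.7(105) = 248.0 + 142.0 + 73.5 = 463.5
(4) 1.0(248) + 1.0(162) + 0.7(142) = 248.0 + 162.0 + 99.4 = 509.4
(5) 1.0(248) + 1.0(131) + 0.7(142) = 248.0 + 131.0 + 99.4 = 478.4
Maximum is from combination 2.

509.6 kN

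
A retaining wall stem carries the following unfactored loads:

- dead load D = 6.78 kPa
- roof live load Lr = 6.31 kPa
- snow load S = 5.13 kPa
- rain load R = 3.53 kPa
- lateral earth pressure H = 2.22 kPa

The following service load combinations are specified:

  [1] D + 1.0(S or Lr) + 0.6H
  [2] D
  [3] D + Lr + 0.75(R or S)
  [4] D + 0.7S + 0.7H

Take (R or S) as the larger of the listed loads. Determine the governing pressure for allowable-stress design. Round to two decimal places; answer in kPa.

(S or Lr) → Lr = 6.31 kPa; (R or S) → S = 5.13 kPa.
[1] 1.0(6.78) + 1.0(6.31) + 0.6(2.22) = 6.78 + 6.31 + 1.33 = 14.42
[2] 1.0(6.78) = 6.78
[3] 1.0(6.78) + 1.0(6.31) + 0.75(5.13) = 6.78 + 6.31 + 3.85 = 16.94
[4] 1.0(6.78) + 0.7(5.13) + 0.7(2.22) = 11.93
Maximum is from combination 3.

16.94 kPa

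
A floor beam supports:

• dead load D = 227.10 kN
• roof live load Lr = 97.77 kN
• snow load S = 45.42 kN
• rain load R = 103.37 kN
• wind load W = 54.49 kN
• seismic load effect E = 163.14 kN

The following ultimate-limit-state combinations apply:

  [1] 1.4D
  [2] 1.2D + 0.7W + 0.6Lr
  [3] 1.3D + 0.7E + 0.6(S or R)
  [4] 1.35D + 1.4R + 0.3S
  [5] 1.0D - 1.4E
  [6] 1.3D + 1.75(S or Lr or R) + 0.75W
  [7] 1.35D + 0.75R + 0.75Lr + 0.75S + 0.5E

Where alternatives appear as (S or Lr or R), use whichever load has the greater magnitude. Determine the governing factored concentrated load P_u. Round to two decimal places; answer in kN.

573.08 kN

(S or R) → R = 103.37 kN; (S or Lr or R) → R = 103.37 kN.
[1] 1.4(227.10) = 317.94
[2] 1.2(227.10) + 0.7(54.49) + 0.6(97.77) = 369.33
[3] 1.3(227.10) + 0.7(163.14) + 0.6(103.37) = 295.23 + 114.20 + 62.02 = 471.45
[4] 1.35(227.10) + 1.4(103.37) + 0.3(45.42) = 464.93
[5] 1.0(227.10) - 1.4(163.14) = 227.10 - 228.40 = -1.30
[6] 1.3(227.10) + 1.75(103.37) + 0.75(54.49) = 295.23 + 180.90 + 40.87 = 517.00
[7] 1.35(227.10) + 0.75(103.37) + 0.75(97.77) + 0.75(45.42) + 0.5(163.14) = 573.08
Maximum is from combination 7.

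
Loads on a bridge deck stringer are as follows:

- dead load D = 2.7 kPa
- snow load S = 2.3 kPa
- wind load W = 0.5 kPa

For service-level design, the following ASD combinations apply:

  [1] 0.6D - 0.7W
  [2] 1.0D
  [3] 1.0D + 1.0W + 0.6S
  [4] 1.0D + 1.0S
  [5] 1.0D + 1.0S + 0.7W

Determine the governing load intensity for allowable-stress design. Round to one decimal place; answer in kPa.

5.4 kPa

[1] 0.6(2.7) - 0.7(0.5) = 1.3
[2] 1.0(2.7) = 2.7
[3] 1.0(2.7) + 1.0(0.5) + 0.6(2.3) = 2.7 + 0.5 + 1.4 = 4.6
[4] 1.0(2.7) + 1.0(2.3) = 2.7 + 2.3 = 5.0
[5] 1.0(2.7) + 1.0(2.3) + 0.7(0.5) = 2.7 + 2.3 + 0.4 = 5.4
Maximum is from combination 5.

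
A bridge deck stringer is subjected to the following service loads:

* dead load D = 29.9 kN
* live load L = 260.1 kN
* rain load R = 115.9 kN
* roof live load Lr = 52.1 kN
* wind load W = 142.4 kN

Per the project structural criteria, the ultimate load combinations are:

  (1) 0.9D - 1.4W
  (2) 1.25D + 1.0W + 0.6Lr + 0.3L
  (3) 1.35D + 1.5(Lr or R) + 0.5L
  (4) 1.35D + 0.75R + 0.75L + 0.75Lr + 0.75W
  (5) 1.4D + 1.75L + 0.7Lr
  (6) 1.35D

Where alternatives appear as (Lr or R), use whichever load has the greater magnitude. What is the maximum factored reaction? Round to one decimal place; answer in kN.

533.5 kN

(Lr or R) → R = 115.9 kN.
(1) 0.9(29.9) - 1.4(142.4) = -172.5
(2) 1.25(29.9) + 1.0(142.4) + 0.6(52.1) + 0.3(260.1) = 289.1
(3) 1.35(29.9) + 1.5(115.9) + 0.5(260.1) = 344.3
(4) 1.35(29.9) + 0.75(115.9) + 0.75(260.1) + 0.75(52.1) + 0.75(142.4) = 468.2
(5) 1.4(29.9) + 1.75(260.1) + 0.7(52.1) = 533.5
(6) 1.35(29.9) = 40.4
Combination 5 governs: V_u = 533.5 kN.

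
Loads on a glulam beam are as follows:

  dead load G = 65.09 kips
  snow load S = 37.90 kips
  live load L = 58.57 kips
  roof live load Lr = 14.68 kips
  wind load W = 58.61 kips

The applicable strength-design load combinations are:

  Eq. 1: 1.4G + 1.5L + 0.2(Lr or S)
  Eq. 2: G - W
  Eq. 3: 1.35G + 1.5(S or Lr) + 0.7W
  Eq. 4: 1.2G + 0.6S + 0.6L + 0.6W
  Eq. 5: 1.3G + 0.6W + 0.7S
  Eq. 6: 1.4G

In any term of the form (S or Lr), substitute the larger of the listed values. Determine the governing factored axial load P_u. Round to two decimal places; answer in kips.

(Lr or S) → S = 37.90 kips; (S or Lr) → S = 37.90 kips.
Eq. 1: 1.4(65.09) + 1.5(58.57) + 0.2(37.90) = 186.56
Eq. 2: 1.0(65.09) - 1.0(58.61) = 6.48
Eq. 3: 1.35(65.09) + 1.5(37.90) + 0.7(58.61) = 185.75
Eq. 4: 1.2(65.09) + 0.6(37.90) + 0.6(58.57) + 0.6(58.61) = 171.16
Eq. 5: 1.3(65.09) + 0.6(58.61) + 0.7(37.90) = 146.31
Eq. 6: 1.4(65.09) = 91.13
Combination 1 governs: P_u = 186.56 kips.

186.56 kips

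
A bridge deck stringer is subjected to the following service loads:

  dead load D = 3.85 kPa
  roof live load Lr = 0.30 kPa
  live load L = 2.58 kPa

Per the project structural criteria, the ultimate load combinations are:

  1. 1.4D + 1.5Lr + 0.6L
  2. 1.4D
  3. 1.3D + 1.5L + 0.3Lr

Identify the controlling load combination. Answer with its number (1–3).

Combination 3

1. 1.4(3.85) + 1.5(0.30) + 0.6(2.58) = 5.39 + 0.45 + 1.55 = 7.39
2. 1.4(3.85) = 5.39
3. 1.3(3.85) + 1.5(2.58) + 0.3(0.30) = 5.01 + 3.87 + 0.09 = 8.97
The largest value is 8.97 kPa from combination 3.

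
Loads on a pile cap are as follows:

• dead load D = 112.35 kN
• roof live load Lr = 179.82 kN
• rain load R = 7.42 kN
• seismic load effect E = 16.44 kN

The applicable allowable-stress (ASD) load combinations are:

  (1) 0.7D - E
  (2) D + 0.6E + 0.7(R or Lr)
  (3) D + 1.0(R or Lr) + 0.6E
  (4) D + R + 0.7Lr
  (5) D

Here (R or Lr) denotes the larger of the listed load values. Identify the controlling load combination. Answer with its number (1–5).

(R or Lr) → Lr = 179.82 kN.
(1) 0.7(112.35) - 1.0(16.44) = 78.65 - 16.44 = 62.21
(2) 1.0(112.35) + 0.6(16.44) + 0.7(179.82) = 248.09
(3) 1.0(112.35) + 1.0(179.82) + 0.6(16.44) = 112.35 + 179.82 + 9.86 = 302.03
(4) 1.0(112.35) + 1.0(7.42) + 0.7(179.82) = 112.35 + 7.42 + 125.87 = 245.64
(5) 1.0(112.35) = 112.35
The largest value is 302.03 kN from combination 3.

Combination 3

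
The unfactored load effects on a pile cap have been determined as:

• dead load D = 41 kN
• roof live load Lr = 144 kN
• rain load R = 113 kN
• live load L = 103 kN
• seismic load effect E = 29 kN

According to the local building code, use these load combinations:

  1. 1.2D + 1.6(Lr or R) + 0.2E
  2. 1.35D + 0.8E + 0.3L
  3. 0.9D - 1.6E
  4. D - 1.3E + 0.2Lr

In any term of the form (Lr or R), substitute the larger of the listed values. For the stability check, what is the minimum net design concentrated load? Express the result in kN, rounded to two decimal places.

-9.50 kN

(Lr or R) → Lr = 144 kN.
1. 1.2(41) + 1.6(144) + 0.2(29) = 49.20 + 230.40 + 5.80 = 285.40
2. 1.35(41) + 0.8(29) + 0.3(103) = 55.35 + 23.20 + 30.90 = 109.45
3. 0.9(41) - 1.6(29) = 36.90 - 46.40 = -9.50
4. 1.0(41) - 1.3(29) + 0.2(144) = 41.00 - 37.70 + 28.80 = 32.10
Combination 3 gives the minimum: -9.50 kN.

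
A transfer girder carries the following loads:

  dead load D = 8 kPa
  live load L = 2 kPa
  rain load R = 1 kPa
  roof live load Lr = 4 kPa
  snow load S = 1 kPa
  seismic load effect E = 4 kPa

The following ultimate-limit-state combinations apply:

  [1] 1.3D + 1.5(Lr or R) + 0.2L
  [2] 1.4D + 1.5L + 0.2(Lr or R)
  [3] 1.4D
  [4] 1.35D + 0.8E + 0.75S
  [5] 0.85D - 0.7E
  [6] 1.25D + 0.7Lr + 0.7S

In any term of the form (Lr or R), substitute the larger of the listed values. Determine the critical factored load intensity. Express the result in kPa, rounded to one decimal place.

16.8 kPa

(Lr or R) → Lr = 4 kPa.
[1] 1.3(8) + 1.5(4) + 0.2(2) = 10.4 + 6.0 + 0.4 = 16.8
[2] 1.4(8) + 1.5(2) + 0.2(4) = 11.2 + 3.0 + 0.8 = 15.0
[3] 1.4(8) = 11.2
[4] 1.35(8) + 0.8(4) + 0.75(1) = 10.8 + 3.2 + 0.8 = 14.8
[5] 0.85(8) - 0.7(4) = 6.8 - 2.8 = 4.0
[6] 1.25(8) + 0.7(4) + 0.7(1) = 10.0 + 2.8 + 0.7 = 13.5
Combination 1 governs: q_u = 16.8 kPa.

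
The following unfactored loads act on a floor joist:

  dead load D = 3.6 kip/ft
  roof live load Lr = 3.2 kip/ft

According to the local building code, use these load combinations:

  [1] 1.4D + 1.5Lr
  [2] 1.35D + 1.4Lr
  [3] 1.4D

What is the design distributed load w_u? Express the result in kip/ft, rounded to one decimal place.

9.8 kip/ft

[1] 1.4(3.6) + 1.5(3.2) = 9.8
[2] 1.35(3.6) + 1.4(3.2) = 9.3
[3] 1.4(3.6) = 5.0
Combination 1 governs: w_u = 9.8 kip/ft.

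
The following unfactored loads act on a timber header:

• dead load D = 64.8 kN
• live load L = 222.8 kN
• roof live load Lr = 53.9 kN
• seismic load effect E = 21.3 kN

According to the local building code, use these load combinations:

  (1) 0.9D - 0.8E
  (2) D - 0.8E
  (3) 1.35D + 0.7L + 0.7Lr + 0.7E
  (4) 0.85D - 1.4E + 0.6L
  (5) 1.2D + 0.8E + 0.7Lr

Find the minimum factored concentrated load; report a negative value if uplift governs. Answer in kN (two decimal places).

41.28 kN

(1) 0.9(64.8) - 0.8(21.3) = 58.32 - 17.04 = 41.28
(2) 1.0(64.8) - 0.8(21.3) = 64.80 - 17.04 = 47.76
(3) 1.35(64.8) + 0.7(222.8) + 0.7(53.9) + 0.7(21.3) = 87.48 + 155.96 + 37.73 + 14.91 = 296.08
(4) 0.85(64.8) - 1.4(21.3) + 0.6(222.8) = 55.08 - 29.82 + 133.68 = 158.94
(5) 1.2(64.8) + 0.8(21.3) + 0.7(53.9) = 77.76 + 17.04 + 37.73 = 132.53
Combination 1 gives the minimum: 41.28 kN.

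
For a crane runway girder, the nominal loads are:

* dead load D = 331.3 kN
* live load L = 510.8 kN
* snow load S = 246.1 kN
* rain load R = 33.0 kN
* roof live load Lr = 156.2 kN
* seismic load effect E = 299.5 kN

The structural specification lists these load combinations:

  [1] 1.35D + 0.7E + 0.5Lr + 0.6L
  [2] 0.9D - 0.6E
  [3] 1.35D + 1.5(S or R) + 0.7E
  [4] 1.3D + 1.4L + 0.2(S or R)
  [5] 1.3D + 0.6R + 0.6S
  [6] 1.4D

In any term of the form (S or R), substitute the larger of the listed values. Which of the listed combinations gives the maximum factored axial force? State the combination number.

(S or R) → S = 246.1 kN.
[1] 1.35(331.3) + 0.7(299.5) + 0.5(156.2) + 0.6(510.8) = 447.26 + 209.65 + 78.10 + 306.48 = 1041.49
[2] 0.9(331.3) - 0.6(299.5) = 298.17 - 179.70 = 118.47
[3] 1.35(331.3) + 1.5(246.1) + 0.7(299.5) = 447.26 + 369.15 + 209.65 = 1026.06
[4] 1.3(331.3) + 1.4(510.8) + 0.2(246.1) = 430.69 + 715.12 + 49.22 = 1195.03
[5] 1.3(331.3) + 0.6(33.0) + 0.6(246.1) = 430.69 + 19.80 + 147.66 = 598.15
[6] 1.4(331.3) = 463.82
The largest value is 1195.03 kN from combination 4.

Combination 4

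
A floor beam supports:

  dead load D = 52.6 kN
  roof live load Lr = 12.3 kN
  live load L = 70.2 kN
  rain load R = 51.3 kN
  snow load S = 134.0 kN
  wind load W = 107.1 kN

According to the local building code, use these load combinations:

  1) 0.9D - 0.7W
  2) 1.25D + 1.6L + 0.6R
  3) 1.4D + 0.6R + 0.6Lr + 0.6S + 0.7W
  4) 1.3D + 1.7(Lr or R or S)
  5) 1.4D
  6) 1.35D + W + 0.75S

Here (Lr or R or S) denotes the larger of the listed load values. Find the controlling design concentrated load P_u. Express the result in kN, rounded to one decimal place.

(Lr or R or S) → S = 134.0 kN.
1) 0.9(52.6) - 0.7(107.1) = -27.6
2) 1.25(52.6) + 1.6(70.2) + 0.6(51.3) = 208.9
3) 1.4(52.6) + 0.6(51.3) + 0.6(12.3) + 0.6(134.0) + 0.7(107.1) = 267.2
4) 1.3(52.6) + 1.7(134.0) = 296.2
5) 1.4(52.6) = 73.6
6) 1.35(52.6) + 1.0(107.1) + 0.75(134.0) = 278.6
Combination 4 governs: P_u = 296.2 kN.

296.2 kN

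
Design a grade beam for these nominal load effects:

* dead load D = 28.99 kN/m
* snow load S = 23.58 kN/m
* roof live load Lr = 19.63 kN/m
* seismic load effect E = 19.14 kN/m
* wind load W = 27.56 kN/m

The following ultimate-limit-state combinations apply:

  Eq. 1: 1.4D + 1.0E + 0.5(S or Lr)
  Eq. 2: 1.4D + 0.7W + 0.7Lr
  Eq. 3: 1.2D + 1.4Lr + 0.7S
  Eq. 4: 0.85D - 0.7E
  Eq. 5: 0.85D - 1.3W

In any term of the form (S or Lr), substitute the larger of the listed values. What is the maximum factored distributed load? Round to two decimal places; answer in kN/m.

(S or Lr) → S = 23.58 kN/m.
Eq. 1: 1.4(28.99) + 1.0(19.14) + 0.5(23.58) = 40.59 + 19.14 + 11.79 = 71.52
Eq. 2: 1.4(28.99) + 0.7(27.56) + 0.7(19.63) = 40.59 + 19.29 + 13.74 = 73.62
Eq. 3: 1.2(28.99) + 1.4(19.63) + 0.7(23.58) = 34.79 + 27.48 + 16.51 = 78.78
Eq. 4: 0.85(28.99) - 0.7(19.14) = 24.64 - 13.40 = 11.24
Eq. 5: 0.85(28.99) - 1.3(27.56) = 24.64 - 35.83 = -11.19
Combination 3 governs: w_u = 78.78 kN/m.

78.78 kN/m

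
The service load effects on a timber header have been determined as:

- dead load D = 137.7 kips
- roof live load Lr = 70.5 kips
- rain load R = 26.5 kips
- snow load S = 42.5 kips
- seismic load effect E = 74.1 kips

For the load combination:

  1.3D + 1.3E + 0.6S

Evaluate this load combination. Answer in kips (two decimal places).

300.84 kips

1.3(137.7) + 1.3(74.1) + 0.6(42.5) = 179.01 + 96.33 + 25.50 = 300.84
P_u = 300.84 kips.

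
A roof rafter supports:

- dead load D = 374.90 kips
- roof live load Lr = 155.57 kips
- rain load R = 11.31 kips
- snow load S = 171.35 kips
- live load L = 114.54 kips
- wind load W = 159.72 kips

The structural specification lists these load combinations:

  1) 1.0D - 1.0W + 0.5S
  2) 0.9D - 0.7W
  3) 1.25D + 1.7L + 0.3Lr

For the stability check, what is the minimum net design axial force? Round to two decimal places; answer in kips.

1) 1.0(374.90) - 1.0(159.72) + 0.5(171.35) = 374.90 - 159.72 + 85.68 = 300.86
2) 0.9(374.90) - 0.7(159.72) = 337.41 - 111.80 = 225.61
3) 1.25(374.90) + 1.7(114.54) + 0.3(155.57) = 710.01
Combination 2 gives the minimum: 225.61 kips.

225.61 kips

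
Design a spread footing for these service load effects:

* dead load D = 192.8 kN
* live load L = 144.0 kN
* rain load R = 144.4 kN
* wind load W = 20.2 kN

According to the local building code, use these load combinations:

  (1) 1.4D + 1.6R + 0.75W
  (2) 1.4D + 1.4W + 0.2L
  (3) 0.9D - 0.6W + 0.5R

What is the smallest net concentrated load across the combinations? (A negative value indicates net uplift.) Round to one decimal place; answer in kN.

233.6 kN

(1) 1.4(192.8) + 1.6(144.4) + 0.75(20.2) = 516.1
(2) 1.4(192.8) + 1.4(20.2) + 0.2(144.0) = 327.0
(3) 0.9(192.8) - 0.6(20.2) + 0.5(144.4) = 233.6
Combination 3 gives the minimum: 233.6 kN.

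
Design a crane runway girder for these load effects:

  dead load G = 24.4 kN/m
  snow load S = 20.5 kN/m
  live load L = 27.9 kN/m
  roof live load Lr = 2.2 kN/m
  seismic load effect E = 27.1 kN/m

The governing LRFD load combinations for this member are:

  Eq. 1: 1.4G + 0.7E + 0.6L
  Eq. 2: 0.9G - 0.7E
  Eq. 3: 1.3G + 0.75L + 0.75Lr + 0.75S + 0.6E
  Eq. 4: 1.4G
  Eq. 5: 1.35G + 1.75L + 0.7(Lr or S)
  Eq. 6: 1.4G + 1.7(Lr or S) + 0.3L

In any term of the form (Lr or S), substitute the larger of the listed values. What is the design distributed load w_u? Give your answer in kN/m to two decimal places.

(Lr or S) → S = 20.5 kN/m.
Eq. 1: 1.4(24.4) + 0.7(27.1) + 0.6(27.9) = 34.16 + 18.97 + 16.74 = 69.87
Eq. 2: 0.9(24.4) - 0.7(27.1) = 21.96 - 18.97 = 2.99
Eq. 3: 1.3(24.4) + 0.75(27.9) + 0.75(2.2) + 0.75(20.5) + 0.6(27.1) = 85.93
Eq. 4: 1.4(24.4) = 34.16
Eq. 5: 1.35(24.4) + 1.75(27.9) + 0.7(20.5) = 32.94 + 48.83 + 14.35 = 96.12
Eq. 6: 1.4(24.4) + 1.7(20.5) + 0.3(27.9) = 34.16 + 34.85 + 8.37 = 77.38
Combination 5 governs: w_u = 96.12 kN/m.

96.12 kN/m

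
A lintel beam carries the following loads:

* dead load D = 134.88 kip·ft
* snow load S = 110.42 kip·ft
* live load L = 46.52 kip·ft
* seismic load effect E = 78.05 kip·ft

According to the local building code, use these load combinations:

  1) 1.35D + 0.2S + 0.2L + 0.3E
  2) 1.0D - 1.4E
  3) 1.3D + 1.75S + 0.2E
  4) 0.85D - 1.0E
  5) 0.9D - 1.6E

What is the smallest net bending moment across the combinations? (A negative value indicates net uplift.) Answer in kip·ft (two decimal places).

1) 1.35(134.88) + 0.2(110.42) + 0.2(46.52) + 0.3(78.05) = 236.89
2) 1.0(134.88) - 1.4(78.05) = 25.61
3) 1.3(134.88) + 1.75(110.42) + 0.2(78.05) = 384.19
4) 0.85(134.88) - 1.0(78.05) = 36.60
5) 0.9(134.88) - 1.6(78.05) = -3.49
Combination 5 gives the minimum: -3.49 kip·ft.

-3.49 kip·ft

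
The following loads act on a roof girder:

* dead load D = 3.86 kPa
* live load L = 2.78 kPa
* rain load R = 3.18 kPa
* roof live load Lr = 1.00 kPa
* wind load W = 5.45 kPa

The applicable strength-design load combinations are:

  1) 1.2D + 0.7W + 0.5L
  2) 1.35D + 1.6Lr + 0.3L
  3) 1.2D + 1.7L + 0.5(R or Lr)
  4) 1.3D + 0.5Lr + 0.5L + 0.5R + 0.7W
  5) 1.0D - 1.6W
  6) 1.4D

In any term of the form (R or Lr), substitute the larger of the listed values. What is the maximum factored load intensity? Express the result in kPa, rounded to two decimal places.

(R or Lr) → R = 3.18 kPa.
1) 1.2(3.86) + 0.7(5.45) + 0.5(2.78) = 9.84
2) 1.35(3.86) + 1.6(1.00) + 0.3(2.78) = 7.65
3) 1.2(3.86) + 1.7(2.78) + 0.5(3.18) = 10.95
4) 1.3(3.86) + 0.5(1.00) + 0.5(2.78) + 0.5(3.18) + 0.7(5.45) = 12.31
5) 1.0(3.86) - 1.6(5.45) = -4.86
6) 1.4(3.86) = 5.40
Combination 4 governs: q_u = 12.31 kPa.

12.31 kPa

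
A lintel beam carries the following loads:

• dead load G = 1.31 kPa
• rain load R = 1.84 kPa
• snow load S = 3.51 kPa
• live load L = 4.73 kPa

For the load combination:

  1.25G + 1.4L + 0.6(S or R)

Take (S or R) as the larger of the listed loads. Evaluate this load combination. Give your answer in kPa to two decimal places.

10.37 kPa

(S or R) → S = 3.51 kPa.
1.25(1.31) + 1.4(4.73) + 0.6(3.51) = 1.64 + 6.62 + 2.11 = 10.37
p_u = 10.37 kPa.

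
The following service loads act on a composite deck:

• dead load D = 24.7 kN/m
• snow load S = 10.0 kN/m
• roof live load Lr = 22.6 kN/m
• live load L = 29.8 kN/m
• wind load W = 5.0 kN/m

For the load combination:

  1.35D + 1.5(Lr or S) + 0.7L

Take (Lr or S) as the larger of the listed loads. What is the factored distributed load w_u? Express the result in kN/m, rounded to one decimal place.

88.1 kN/m

(Lr or S) → Lr = 22.6 kN/m.
1.35(24.7) + 1.5(22.6) + 0.7(29.8) = 88.1
w_u = 88.1 kN/m.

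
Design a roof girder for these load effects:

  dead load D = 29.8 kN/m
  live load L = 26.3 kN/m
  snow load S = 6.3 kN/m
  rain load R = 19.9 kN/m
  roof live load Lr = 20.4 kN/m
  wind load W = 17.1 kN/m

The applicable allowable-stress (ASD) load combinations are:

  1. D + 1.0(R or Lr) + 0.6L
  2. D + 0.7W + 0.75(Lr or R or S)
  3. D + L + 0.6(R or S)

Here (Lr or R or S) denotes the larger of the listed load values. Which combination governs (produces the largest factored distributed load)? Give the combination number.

Combination 3

(R or Lr) → Lr = 20.4 kN/m; (Lr or R or S) → Lr = 20.4 kN/m; (R or S) → R = 19.9 kN/m.
1. 1.0(29.8) + 1.0(20.4) + 0.6(26.3) = 29.8 + 20.4 + 15.8 = 66.0
2. 1.0(29.8) + 0.7(17.1) + 0.75(20.4) = 29.8 + 12.0 + 15.3 = 57.1
3. 1.0(29.8) + 1.0(26.3) + 0.6(19.9) = 29.8 + 26.3 + 11.9 = 68.0
The largest value is 68.0 kN/m from combination 3.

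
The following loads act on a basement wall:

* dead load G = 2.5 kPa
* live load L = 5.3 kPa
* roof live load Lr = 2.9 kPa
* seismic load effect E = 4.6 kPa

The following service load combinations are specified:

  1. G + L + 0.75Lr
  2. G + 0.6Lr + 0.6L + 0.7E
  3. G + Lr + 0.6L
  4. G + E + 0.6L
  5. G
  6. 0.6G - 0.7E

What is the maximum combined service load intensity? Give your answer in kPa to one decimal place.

1. 1.0(2.5) + 1.0(5.3) + 0.75(2.9) = 2.5 + 5.3 + 2.2 = 10.0
2. 1.0(2.5) + 0.6(2.9) + 0.6(5.3) + 0.7(4.6) = 2.5 + 1.7 + 3.2 + 3.2 = 10.6
3. 1.0(2.5) + 1.0(2.9) + 0.6(5.3) = 2.5 + 2.9 + 3.2 = 8.6
4. 1.0(2.5) + 1.0(4.6) + 0.6(5.3) = 2.5 + 4.6 + 3.2 = 10.3
5. 1.0(2.5) = 2.5
6. 0.6(2.5) - 0.7(4.6) = 1.5 - 3.2 = -1.7
Maximum is from combination 2.

10.6 kPa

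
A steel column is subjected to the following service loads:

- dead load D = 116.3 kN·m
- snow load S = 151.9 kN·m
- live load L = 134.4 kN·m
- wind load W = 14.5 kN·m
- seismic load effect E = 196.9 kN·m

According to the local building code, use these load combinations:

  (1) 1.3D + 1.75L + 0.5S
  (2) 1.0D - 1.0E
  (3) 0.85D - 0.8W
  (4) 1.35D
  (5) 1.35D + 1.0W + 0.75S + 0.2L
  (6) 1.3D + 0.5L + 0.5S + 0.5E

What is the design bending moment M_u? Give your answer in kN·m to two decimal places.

462.34 kN·m

(1) 1.3(116.3) + 1.75(134.4) + 0.5(151.9) = 462.34
(2) 1.0(116.3) - 1.0(196.9) = -80.60
(3) 0.85(116.3) - 0.8(14.5) = 87.26
(4) 1.35(116.3) = 157.01
(5) 1.35(116.3) + 1.0(14.5) + 0.75(151.9) + 0.2(134.4) = 312.31
(6) 1.3(116.3) + 0.5(134.4) + 0.5(151.9) + 0.5(196.9) = 392.79
The controlling combination is 1, giving 462.34 kN·m.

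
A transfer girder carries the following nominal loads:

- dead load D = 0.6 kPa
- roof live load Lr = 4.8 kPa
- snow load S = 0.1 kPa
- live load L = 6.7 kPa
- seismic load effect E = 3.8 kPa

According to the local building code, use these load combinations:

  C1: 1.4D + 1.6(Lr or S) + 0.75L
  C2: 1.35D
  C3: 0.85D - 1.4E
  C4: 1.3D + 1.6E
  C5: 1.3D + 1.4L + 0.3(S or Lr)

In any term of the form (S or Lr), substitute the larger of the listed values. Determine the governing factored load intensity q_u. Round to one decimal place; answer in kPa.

13.5 kPa

(Lr or S) → Lr = 4.8 kPa; (S or Lr) → Lr = 4.8 kPa.
C1: 1.4(0.6) + 1.6(4.8) + 0.75(6.7) = 0.8 + 7.7 + 5.0 = 13.5
C2: 1.35(0.6) = 0.8
C3: 0.85(0.6) - 1.4(3.8) = 0.5 - 5.3 = -4.8
C4: 1.3(0.6) + 1.6(3.8) = 0.8 + 6.1 = 6.9
C5: 1.3(0.6) + 1.4(6.7) + 0.3(4.8) = 0.8 + 9.4 + 1.4 = 11.6
Maximum is from combination 1.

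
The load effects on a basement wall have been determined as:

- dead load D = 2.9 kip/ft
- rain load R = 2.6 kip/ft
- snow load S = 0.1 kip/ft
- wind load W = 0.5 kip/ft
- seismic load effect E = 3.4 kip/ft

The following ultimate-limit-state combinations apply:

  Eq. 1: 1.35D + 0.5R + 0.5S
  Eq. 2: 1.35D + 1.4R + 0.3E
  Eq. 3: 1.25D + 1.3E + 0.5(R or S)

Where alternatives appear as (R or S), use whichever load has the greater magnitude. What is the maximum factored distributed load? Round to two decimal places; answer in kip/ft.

(R or S) → R = 2.6 kip/ft.
Eq. 1: 1.35(2.9) + 0.5(2.6) + 0.5(0.1) = 5.27
Eq. 2: 1.35(2.9) + 1.4(2.6) + 0.3(3.4) = 8.58
Eq. 3: 1.25(2.9) + 1.3(3.4) + 0.5(2.6) = 9.35
Maximum is from combination 3.

9.35 kip/ft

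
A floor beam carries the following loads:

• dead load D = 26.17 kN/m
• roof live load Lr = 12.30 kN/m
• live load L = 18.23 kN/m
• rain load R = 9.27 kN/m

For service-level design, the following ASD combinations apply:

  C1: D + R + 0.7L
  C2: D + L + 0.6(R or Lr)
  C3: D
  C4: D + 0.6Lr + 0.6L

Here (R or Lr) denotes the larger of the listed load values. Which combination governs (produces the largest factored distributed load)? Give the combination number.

(R or Lr) → Lr = 12.30 kN/m.
C1: 1.0(26.17) + 1.0(9.27) + 0.7(18.23) = 48.20
C2: 1.0(26.17) + 1.0(18.23) + 0.6(12.30) = 51.78
C3: 1.0(26.17) = 26.17
C4: 1.0(26.17) + 0.6(12.30) + 0.6(18.23) = 44.49
The largest value is 51.78 kN/m from combination 2.

Combination 2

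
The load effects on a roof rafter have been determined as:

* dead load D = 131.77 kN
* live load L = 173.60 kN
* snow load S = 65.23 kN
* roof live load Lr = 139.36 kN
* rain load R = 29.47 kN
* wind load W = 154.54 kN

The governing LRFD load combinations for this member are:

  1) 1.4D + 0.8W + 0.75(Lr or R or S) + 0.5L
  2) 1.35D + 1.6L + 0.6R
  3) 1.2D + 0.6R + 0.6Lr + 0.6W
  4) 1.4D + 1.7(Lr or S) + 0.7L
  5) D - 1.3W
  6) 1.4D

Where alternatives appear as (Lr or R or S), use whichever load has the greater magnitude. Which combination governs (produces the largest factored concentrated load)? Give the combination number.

Combination 4

(Lr or R or S) → Lr = 139.36 kN; (Lr or S) → Lr = 139.36 kN.
1) 1.4(131.77) + 0.8(154.54) + 0.75(139.36) + 0.5(173.60) = 184.48 + 123.63 + 104.52 + 86.80 = 499.43
2) 1.35(131.77) + 1.6(173.60) + 0.6(29.47) = 177.89 + 277.76 + 17.68 = 473.33
3) 1.2(131.77) + 0.6(29.47) + 0.6(139.36) + 0.6(154.54) = 352.15
4) 1.4(131.77) + 1.7(139.36) + 0.7(173.60) = 184.48 + 236.91 + 121.52 = 542.91
5) 1.0(131.77) - 1.3(154.54) = 131.77 - 200.90 = -69.13
6) 1.4(131.77) = 184.48
The largest value is 542.91 kN from combination 4.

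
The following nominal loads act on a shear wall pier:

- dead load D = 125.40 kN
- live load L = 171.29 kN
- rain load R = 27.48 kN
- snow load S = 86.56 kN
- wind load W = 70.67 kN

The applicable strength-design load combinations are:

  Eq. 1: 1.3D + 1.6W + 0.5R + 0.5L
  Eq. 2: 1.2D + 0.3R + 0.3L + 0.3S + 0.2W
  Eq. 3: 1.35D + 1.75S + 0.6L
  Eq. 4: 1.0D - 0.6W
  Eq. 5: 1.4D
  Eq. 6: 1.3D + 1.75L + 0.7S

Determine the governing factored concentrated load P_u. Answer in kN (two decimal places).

523.37 kN

Eq. 1: 1.3(125.40) + 1.6(70.67) + 0.5(27.48) + 0.5(171.29) = 163.02 + 113.07 + 13.74 + 85.65 = 375.48
Eq. 2: 1.2(125.40) + 0.3(27.48) + 0.3(171.29) + 0.3(86.56) + 0.2(70.67) = 150.48 + 8.24 + 51.39 + 25.97 + 14.13 = 250.21
Eq. 3: 1.35(125.40) + 1.75(86.56) + 0.6(171.29) = 169.29 + 151.48 + 102.77 = 423.54
Eq. 4: 1.0(125.40) - 0.6(70.67) = 125.40 - 42.40 = 83.00
Eq. 5: 1.4(125.40) = 175.56
Eq. 6: 1.3(125.40) + 1.75(171.29) + 0.7(86.56) = 163.02 + 299.76 + 60.59 = 523.37
Combination 6 governs: P_u = 523.37 kN.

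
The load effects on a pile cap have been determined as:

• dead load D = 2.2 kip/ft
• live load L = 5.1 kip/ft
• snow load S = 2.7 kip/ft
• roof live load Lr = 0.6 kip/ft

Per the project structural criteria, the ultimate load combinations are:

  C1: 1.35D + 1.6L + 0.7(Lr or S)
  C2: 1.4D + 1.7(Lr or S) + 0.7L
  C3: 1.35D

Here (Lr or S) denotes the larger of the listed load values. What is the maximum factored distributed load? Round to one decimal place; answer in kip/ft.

13.0 kip/ft

(Lr or S) → S = 2.7 kip/ft.
C1: 1.35(2.2) + 1.6(5.1) + 0.7(2.7) = 13.0
C2: 1.4(2.2) + 1.7(2.7) + 0.7(5.1) = 11.2
C3: 1.35(2.2) = 3.0
Maximum is from combination 1.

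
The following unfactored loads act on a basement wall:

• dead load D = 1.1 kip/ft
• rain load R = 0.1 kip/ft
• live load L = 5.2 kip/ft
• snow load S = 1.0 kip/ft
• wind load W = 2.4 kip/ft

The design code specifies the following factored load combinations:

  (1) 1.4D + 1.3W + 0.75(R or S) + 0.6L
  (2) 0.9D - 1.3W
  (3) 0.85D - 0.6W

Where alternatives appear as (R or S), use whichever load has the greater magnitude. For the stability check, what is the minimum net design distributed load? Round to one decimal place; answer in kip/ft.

-2.1 kip/ft

(R or S) → S = 1.0 kip/ft.
(1) 1.4(1.1) + 1.3(2.4) + 0.75(1.0) + 0.6(5.2) = 8.5
(2) 0.9(1.1) - 1.3(2.4) = -2.1
(3) 0.85(1.1) - 0.6(2.4) = -0.5
Combination 2 gives the minimum: -2.1 kip/ft.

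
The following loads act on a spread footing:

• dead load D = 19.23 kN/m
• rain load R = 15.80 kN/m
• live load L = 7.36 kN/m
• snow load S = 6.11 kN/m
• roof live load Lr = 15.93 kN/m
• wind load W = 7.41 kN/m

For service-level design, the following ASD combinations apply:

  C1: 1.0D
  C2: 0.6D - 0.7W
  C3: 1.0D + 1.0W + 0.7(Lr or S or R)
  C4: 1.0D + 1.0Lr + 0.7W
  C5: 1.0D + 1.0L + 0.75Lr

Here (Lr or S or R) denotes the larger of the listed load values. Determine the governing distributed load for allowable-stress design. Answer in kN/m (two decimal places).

(Lr or S or R) → Lr = 15.93 kN/m.
C1: 1.0(19.23) = 19.23
C2: 0.6(19.23) - 0.7(7.41) = 6.35
C3: 1.0(19.23) + 1.0(7.41) + 0.7(15.93) = 37.79
C4: 1.0(19.23) + 1.0(15.93) + 0.7(7.41) = 40.35
C5: 1.0(19.23) + 1.0(7.36) + 0.75(15.93) = 38.54
The controlling combination is 4, giving 40.35 kN/m.

40.35 kN/m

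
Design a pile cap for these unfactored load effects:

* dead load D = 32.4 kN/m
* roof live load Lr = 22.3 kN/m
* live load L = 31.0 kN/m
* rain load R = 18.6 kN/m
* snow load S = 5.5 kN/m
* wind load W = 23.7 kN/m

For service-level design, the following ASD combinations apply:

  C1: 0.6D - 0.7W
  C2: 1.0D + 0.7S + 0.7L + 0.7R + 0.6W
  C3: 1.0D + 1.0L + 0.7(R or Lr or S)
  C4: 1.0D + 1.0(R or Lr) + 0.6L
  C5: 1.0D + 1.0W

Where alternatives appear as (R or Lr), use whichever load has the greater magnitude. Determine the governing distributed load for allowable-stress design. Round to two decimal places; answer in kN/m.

85.19 kN/m

(R or Lr or S) → Lr = 22.3 kN/m; (R or Lr) → Lr = 22.3 kN/m.
C1: 0.6(32.4) - 0.7(23.7) = 19.44 - 16.59 = 2.85
C2: 1.0(32.4) + 0.7(5.5) + 0.7(31.0) + 0.7(18.6) + 0.6(23.7) = 32.40 + 3.85 + 21.70 + 13.02 + 14.22 = 85.19
C3: 1.0(32.4) + 1.0(31.0) + 0.7(22.3) = 32.40 + 31.00 + 15.61 = 79.01
C4: 1.0(32.4) + 1.0(22.3) + 0.6(31.0) = 32.40 + 22.30 + 18.60 = 73.30
C5: 1.0(32.4) + 1.0(23.7) = 32.40 + 23.70 = 56.10
The controlling combination is 2, giving 85.19 kN/m.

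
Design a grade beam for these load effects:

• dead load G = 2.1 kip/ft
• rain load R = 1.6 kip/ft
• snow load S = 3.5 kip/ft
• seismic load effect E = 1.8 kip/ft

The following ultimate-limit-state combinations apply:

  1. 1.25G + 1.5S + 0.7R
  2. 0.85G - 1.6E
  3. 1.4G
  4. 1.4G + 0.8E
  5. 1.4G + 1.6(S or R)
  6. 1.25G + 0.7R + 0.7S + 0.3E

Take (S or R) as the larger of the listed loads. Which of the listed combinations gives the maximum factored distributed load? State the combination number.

Combination 1

(S or R) → S = 3.5 kip/ft.
1. 1.25(2.1) + 1.5(3.5) + 0.7(1.6) = 2.6 + 5.3 + 1.1 = 9.0
2. 0.85(2.1) - 1.6(1.8) = 1.8 - 2.9 = -1.1
3. 1.4(2.1) = 2.9
4. 1.4(2.1) + 0.8(1.8) = 4.4
5. 1.4(2.1) + 1.6(3.5) = 2.9 + 5.6 = 8.5
6. 1.25(2.1) + 0.7(1.6) + 0.7(3.5) + 0.3(1.8) = 2.6 + 1.1 + 2.5 + 0.5 = 6.7
The largest value is 9.0 kip/ft from combination 1.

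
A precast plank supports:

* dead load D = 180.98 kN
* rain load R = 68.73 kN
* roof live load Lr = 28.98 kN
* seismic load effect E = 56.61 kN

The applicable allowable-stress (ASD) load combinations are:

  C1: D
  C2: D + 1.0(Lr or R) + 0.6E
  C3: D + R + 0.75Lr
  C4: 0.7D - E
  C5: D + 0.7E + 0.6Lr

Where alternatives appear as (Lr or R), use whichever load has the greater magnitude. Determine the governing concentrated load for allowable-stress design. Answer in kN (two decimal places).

283.68 kN

(Lr or R) → R = 68.73 kN.
C1: 1.0(180.98) = 180.98
C2: 1.0(180.98) + 1.0(68.73) + 0.6(56.61) = 283.68
C3: 1.0(180.98) + 1.0(68.73) + 0.75(28.98) = 271.45
C4: 0.7(180.98) - 1.0(56.61) = 70.08
C5: 1.0(180.98) + 0.7(56.61) + 0.6(28.98) = 238.00
The controlling combination is 2, giving 283.68 kN.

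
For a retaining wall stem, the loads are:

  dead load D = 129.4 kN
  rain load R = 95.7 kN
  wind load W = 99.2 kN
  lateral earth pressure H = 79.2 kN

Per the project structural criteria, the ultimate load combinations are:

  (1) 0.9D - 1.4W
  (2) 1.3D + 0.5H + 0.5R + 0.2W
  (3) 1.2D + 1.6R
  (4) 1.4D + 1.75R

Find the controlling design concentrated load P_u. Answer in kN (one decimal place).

348.6 kN

(1) 0.9(129.4) - 1.4(99.2) = 116.5 - 138.9 = -22.4
(2) 1.3(129.4) + 0.5(79.2) + 0.5(95.7) + 0.2(99.2) = 168.2 + 39.6 + 47.9 + 19.8 = 275.5
(3) 1.2(129.4) + 1.6(95.7) = 155.3 + 153.1 = 308.4
(4) 1.4(129.4) + 1.75(95.7) = 348.6
The controlling combination is 4, giving 348.6 kN.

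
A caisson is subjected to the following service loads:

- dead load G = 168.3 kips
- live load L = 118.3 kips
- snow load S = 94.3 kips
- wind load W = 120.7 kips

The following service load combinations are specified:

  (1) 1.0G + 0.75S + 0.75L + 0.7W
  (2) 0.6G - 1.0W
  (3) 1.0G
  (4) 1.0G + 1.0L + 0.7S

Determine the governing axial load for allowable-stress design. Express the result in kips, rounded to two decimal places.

412.24 kips

(1) 1.0(168.3) + 0.75(94.3) + 0.75(118.3) + 0.7(120.7) = 412.24
(2) 0.6(168.3) - 1.0(120.7) = -19.72
(3) 1.0(168.3) = 168.30
(4) 1.0(168.3) + 1.0(118.3) + 0.7(94.3) = 352.61
Maximum is from combination 1.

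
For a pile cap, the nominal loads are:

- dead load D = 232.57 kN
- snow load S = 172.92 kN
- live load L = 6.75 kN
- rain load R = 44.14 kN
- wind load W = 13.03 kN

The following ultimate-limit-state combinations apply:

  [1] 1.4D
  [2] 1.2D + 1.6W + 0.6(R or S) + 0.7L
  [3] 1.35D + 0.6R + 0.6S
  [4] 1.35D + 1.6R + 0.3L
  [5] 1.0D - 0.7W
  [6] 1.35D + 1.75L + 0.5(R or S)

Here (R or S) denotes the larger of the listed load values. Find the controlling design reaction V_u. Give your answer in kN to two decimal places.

(R or S) → S = 172.92 kN.
[1] 1.4(232.57) = 325.60
[2] 1.2(232.57) + 1.6(13.03) + 0.6(172.92) + 0.7(6.75) = 279.08 + 20.85 + 103.75 + 4.73 = 408.41
[3] 1.35(232.57) + 0.6(44.14) + 0.6(172.92) = 444.21
[4] 1.35(232.57) + 1.6(44.14) + 0.3(6.75) = 313.97 + 70.62 + 2.03 = 386.62
[5] 1.0(232.57) - 0.7(13.03) = 232.57 - 9.12 = 223.45
[6] 1.35(232.57) + 1.75(6.75) + 0.5(172.92) = 313.97 + 11.81 + 86.46 = 412.24
The controlling combination is 3, giving 444.21 kN.

444.21 kN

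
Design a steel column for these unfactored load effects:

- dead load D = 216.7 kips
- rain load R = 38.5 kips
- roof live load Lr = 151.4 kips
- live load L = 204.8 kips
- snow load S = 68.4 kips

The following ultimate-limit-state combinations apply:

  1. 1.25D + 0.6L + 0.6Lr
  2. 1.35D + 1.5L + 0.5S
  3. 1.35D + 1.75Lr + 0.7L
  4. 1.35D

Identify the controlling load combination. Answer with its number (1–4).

1. 1.25(216.7) + 0.6(204.8) + 0.6(151.4) = 270.88 + 122.88 + 90.84 = 484.60
2. 1.35(216.7) + 1.5(204.8) + 0.5(68.4) = 292.55 + 307.20 + 34.20 = 633.95
3. 1.35(216.7) + 1.75(151.4) + 0.7(204.8) = 292.55 + 264.95 + 143.36 = 700.86
4. 1.35(216.7) = 292.55
The largest value is 700.86 kips from combination 3.

Combination 3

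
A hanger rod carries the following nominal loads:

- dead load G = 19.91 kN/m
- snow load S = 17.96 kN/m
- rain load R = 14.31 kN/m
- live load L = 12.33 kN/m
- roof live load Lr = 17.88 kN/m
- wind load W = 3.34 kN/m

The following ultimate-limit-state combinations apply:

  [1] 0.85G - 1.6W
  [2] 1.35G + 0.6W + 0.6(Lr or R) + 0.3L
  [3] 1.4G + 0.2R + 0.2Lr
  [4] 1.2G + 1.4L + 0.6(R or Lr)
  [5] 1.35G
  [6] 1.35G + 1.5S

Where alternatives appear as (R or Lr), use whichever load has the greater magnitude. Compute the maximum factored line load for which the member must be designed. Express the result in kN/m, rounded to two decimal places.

(Lr or R) → Lr = 17.88 kN/m; (R or Lr) → Lr = 17.88 kN/m.
[1] 0.85(19.91) - 1.6(3.34) = 11.58
[2] 1.35(19.91) + 0.6(3.34) + 0.6(17.88) + 0.3(12.33) = 43.31
[3] 1.4(19.91) + 0.2(14.31) + 0.2(17.88) = 34.31
[4] 1.2(19.91) + 1.4(12.33) + 0.6(17.88) = 51.88
[5] 1.35(19.91) = 26.88
[6] 1.35(19.91) + 1.5(17.96) = 53.82
The controlling combination is 6, giving 53.82 kN/m.

53.82 kN/m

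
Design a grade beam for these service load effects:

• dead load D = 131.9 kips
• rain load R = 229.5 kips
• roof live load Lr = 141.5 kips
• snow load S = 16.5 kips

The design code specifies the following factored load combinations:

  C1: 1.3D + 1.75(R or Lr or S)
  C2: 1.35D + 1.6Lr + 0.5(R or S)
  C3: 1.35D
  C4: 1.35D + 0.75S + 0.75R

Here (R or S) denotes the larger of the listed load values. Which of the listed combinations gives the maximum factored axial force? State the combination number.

(R or Lr or S) → R = 229.5 kips; (R or S) → R = 229.5 kips.
C1: 1.3(131.9) + 1.75(229.5) = 171.5 + 401.6 = 573.1
C2: 1.35(131.9) + 1.6(141.5) + 0.5(229.5) = 519.2
C3: 1.35(131.9) = 178.1
C4: 1.35(131.9) + 0.75(16.5) + 0.75(229.5) = 178.1 + 12.4 + 172.1 = 362.6
The largest value is 573.1 kips from combination 1.

Combination 1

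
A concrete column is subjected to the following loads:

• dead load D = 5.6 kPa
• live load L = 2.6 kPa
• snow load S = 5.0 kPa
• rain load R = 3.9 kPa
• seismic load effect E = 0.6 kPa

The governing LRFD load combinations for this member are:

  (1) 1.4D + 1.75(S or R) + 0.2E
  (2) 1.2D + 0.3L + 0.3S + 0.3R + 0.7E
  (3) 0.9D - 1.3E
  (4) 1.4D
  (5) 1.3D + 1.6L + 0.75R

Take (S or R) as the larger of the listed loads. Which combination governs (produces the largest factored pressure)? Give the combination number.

Combination 1

(S or R) → S = 5.0 kPa.
(1) 1.4(5.6) + 1.75(5.0) + 0.2(0.6) = 7.84 + 8.75 + 0.12 = 16.71
(2) 1.2(5.6) + 0.3(2.6) + 0.3(5.0) + 0.3(3.9) + 0.7(0.6) = 6.72 + 0.78 + 1.50 + 1.17 + 0.42 = 10.59
(3) 0.9(5.6) - 1.3(0.6) = 5.04 - 0.78 = 4.26
(4) 1.4(5.6) = 7.84
(5) 1.3(5.6) + 1.6(2.6) + 0.75(3.9) = 7.28 + 4.16 + 2.93 = 14.37
The largest value is 16.71 kPa from combination 1.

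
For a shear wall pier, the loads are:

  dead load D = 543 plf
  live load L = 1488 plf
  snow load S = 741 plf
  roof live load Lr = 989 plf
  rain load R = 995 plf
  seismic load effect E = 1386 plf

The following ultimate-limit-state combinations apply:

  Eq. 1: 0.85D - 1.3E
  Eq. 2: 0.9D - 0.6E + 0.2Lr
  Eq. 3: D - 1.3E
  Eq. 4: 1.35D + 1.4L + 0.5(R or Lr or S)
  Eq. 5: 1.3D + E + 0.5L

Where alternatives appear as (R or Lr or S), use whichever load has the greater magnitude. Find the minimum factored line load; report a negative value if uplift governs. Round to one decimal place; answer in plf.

-1340.3 plf

(R or Lr or S) → R = 995 plf.
Eq. 1: 0.85(543) - 1.3(1386) = -1340.3
Eq. 2: 0.9(543) - 0.6(1386) + 0.2(989) = 488.7 - 831.6 + 197.8 = -145.1
Eq. 3: 1.0(543) - 1.3(1386) = 543.0 - 1801.8 = -1258.8
Eq. 4: 1.35(543) + 1.4(1488) + 0.5(995) = 733.1 + 2083.2 + 497.5 = 3313.8
Eq. 5: 1.3(543) + 1.0(1386) + 0.5(1488) = 705.9 + 1386.0 + 744.0 = 2835.9
Combination 1 gives the minimum: -1340.3 plf.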